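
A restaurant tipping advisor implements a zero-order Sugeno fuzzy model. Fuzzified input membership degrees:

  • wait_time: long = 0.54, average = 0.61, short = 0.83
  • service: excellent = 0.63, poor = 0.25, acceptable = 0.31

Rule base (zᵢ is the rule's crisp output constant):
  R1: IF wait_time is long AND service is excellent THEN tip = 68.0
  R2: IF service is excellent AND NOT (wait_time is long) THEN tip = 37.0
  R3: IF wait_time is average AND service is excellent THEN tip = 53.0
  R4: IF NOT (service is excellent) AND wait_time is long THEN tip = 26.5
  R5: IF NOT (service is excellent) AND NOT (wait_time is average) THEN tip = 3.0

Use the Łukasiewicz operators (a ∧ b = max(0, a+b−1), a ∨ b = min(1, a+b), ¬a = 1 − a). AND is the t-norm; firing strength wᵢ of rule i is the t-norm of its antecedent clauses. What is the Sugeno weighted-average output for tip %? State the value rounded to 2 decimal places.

55.22

R1 (z=68.0): long=0.54, excellent=0.63; AND[max(0, a+b−1)] → w = 0.17
R2 (z=37.0): excellent=0.63, ¬long=1−0.54=0.46; AND[max(0, a+b−1)] → w = 0.09
R3 (z=53.0): average=0.61, excellent=0.63; AND[max(0, a+b−1)] → w = 0.24
R4 (z=26.5): ¬excellent=1−0.63=0.37, long=0.54; AND[max(0, a+b−1)] → w = 0.00
R5 (z=3.0): ¬excellent=1−0.63=0.37, ¬average=1−0.61=0.39; AND[max(0, a+b−1)] → w = 0.00
Weighted average = (0.17·68.0 + 0.09·37.0 + 0.24·53.0 + 0.00·26.5 + 0.00·3.0) / (0.17 + 0.09 + 0.24 + 0.00 + 0.00)
  = 27.6100 / 0.5000 = 55.22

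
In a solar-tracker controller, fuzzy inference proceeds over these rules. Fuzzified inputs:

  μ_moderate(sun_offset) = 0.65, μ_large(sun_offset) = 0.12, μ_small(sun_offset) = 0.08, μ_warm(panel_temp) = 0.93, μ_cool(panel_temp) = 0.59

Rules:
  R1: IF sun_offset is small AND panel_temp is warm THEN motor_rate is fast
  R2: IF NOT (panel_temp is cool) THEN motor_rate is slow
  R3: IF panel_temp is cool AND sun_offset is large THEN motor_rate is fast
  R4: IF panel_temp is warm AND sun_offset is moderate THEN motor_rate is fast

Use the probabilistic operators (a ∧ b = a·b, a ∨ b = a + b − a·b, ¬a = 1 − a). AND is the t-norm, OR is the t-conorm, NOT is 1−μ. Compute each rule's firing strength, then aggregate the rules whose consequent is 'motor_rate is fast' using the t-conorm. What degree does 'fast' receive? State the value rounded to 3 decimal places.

0.660

R1: small=0.08, warm=0.93; AND[a·b] → w = 0.0744
R2: ¬cool=1−0.59=0.41 → w = 0.4100
R3: cool=0.59, large=0.12; AND[a·b] → w = 0.0708
R4: warm=0.93, moderate=0.65; AND[a·b] → w = 0.6045
Rules with consequent 'fast': {R1, R3, R4} → strengths 0.0744, 0.0708, 0.6045
Aggregate via t-conorm [a + b − a·b]: 0.6598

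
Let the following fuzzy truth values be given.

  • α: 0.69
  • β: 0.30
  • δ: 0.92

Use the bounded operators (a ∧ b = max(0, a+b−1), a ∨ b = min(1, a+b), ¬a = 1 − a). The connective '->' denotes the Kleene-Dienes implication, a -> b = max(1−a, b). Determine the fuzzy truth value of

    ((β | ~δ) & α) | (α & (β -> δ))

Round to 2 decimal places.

0.68

~δ = 1 − 0.92 = 0.08
β | ~δ = min(1, a+b) on (0.30, 0.08) = 0.38
(β | ~δ) & α = max(0, a+b−1) on (0.38, 0.69) = 0.07
β -> δ  [Kleene-Dienes: max(1−a, b)] with a=0.30, b=0.92 → 0.92
α & (β -> δ) = max(0, a+b−1) on (0.69, 0.92) = 0.61
((β | ~δ) & α) | (α & (β -> δ)) = min(1, a+b) on (0.07, 0.61) = 0.68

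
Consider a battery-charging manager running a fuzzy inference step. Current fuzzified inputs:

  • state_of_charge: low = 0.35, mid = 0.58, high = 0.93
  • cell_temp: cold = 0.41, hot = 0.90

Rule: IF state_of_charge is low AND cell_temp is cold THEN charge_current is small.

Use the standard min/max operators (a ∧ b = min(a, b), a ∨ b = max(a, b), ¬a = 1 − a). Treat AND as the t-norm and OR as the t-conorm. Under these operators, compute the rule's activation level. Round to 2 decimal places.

0.35

firing strength: low=0.35, cold=0.41; AND[min(a, b)] → w = 0.35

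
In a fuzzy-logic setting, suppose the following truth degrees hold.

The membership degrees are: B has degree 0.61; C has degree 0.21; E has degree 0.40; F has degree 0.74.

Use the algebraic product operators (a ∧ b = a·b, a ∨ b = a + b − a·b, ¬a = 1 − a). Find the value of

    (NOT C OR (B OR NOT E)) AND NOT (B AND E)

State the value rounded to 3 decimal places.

NOT C = 1 − 0.2100 = 0.7900
NOT E = 1 − 0.4000 = 0.6000
B OR NOT E = a + b − a·b on (0.6100, 0.6000) = 0.8440
NOT C OR (B OR NOT E) = a + b − a·b on (0.7900, 0.8440) = 0.9672
B AND E = a·b on (0.6100, 0.4000) = 0.2440
NOT (B AND E) = 1 − 0.2440 = 0.7560
(NOT C OR (B OR NOT E)) AND NOT (B AND E) = a·b on (0.9672, 0.7560) = 0.7312

0.731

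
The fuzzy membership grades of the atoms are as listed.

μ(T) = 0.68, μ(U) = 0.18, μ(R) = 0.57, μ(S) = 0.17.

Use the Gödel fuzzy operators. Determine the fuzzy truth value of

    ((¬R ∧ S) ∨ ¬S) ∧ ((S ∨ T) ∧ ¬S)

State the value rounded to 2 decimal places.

0.68

¬R = 1 − 0.57 = 0.43
¬R ∧ S = min(a, b) on (0.43, 0.17) = 0.17
¬S = 1 − 0.17 = 0.83
(¬R ∧ S) ∨ ¬S = max(a, b) on (0.17, 0.83) = 0.83
S ∨ T = max(a, b) on (0.17, 0.68) = 0.68
¬S = 1 − 0.17 = 0.83
(S ∨ T) ∧ ¬S = min(a, b) on (0.68, 0.83) = 0.68
((¬R ∧ S) ∨ ¬S) ∧ ((S ∨ T) ∧ ¬S) = min(a, b) on (0.83, 0.68) = 0.68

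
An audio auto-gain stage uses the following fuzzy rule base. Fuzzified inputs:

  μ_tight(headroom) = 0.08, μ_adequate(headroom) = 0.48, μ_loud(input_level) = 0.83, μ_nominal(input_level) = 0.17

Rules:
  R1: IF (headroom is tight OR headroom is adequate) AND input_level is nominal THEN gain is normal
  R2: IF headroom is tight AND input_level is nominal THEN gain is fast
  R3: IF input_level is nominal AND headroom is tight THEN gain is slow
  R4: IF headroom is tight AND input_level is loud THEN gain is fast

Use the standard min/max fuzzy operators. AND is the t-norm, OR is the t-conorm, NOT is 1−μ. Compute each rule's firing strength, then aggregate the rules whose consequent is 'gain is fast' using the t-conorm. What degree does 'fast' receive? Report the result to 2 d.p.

0.08

R1: (tight=0.08 OR adequate=0.48) = 0.48; AND[min(a, b)] with nominal=0.17 → w = 0.17
R2: tight=0.08, nominal=0.17; AND[min(a, b)] → w = 0.08
R3: nominal=0.17, tight=0.08; AND[min(a, b)] → w = 0.08
R4: tight=0.08, loud=0.83; AND[min(a, b)] → w = 0.08
Rules with consequent 'fast': {R2, R4} → strengths 0.08, 0.08
Aggregate via t-conorm [max(a, b)]: 0.08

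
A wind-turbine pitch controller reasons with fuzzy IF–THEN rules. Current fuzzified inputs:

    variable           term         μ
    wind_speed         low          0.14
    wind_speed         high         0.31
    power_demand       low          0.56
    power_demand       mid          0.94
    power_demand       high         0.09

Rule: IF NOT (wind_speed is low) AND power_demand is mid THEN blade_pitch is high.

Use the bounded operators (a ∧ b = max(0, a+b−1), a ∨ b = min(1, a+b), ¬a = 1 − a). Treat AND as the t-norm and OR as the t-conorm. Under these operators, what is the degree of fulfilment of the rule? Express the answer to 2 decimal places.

firing strength: ¬low=1−0.14=0.86, mid=0.94; AND[max(0, a+b−1)] → w = 0.80

0.80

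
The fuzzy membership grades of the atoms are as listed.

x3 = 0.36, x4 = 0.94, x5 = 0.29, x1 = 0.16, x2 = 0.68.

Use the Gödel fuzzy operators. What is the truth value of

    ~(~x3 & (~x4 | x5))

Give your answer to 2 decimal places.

~x3 = 1 − 0.36 = 0.64
~x4 = 1 − 0.94 = 0.06
~x4 | x5 = max(a, b) on (0.06, 0.29) = 0.29
~x3 & (~x4 | x5) = min(a, b) on (0.64, 0.29) = 0.29
~(~x3 & (~x4 | x5)) = 1 − 0.29 = 0.71

0.71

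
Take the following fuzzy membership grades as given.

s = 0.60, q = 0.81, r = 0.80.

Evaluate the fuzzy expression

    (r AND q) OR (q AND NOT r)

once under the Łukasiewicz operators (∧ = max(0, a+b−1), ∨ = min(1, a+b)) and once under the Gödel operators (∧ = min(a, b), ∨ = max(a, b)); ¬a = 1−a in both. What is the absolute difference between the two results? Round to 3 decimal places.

Under Łukasiewicz:
  r AND q = max(0, a+b−1) on (0.80, 0.81) = 0.61
  NOT r = 1 − 0.80 = 0.20
  q AND NOT r = max(0, a+b−1) on (0.81, 0.20) = 0.01
  (r AND q) OR (q AND NOT r) = min(1, a+b) on (0.61, 0.01) = 0.62
  → value = 0.6200
Under Gödel:
  r AND q = min(a, b) on (0.80, 0.81) = 0.80
  NOT r = 1 − 0.80 = 0.20
  q AND NOT r = min(a, b) on (0.81, 0.20) = 0.20
  (r AND q) OR (q AND NOT r) = max(a, b) on (0.80, 0.20) = 0.80
  → value = 0.8000
|0.6200 − 0.8000| = 0.180

0.180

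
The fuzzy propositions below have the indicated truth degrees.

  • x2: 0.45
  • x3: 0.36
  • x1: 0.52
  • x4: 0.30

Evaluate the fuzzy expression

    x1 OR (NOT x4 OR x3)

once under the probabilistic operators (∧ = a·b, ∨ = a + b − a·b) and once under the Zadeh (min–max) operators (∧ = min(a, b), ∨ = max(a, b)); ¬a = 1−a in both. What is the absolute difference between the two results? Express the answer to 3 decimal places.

Under probabilistic:
  NOT x4 = 1 − 0.3000 = 0.7000
  NOT x4 OR x3 = a + b − a·b on (0.7000, 0.3600) = 0.8080
  x1 OR (NOT x4 OR x3) = a + b − a·b on (0.5200, 0.8080) = 0.9078
  → value = 0.9078
Under Zadeh (min–max):
  NOT x4 = 1 − 0.30 = 0.70
  NOT x4 OR x3 = max(a, b) on (0.70, 0.36) = 0.70
  x1 OR (NOT x4 OR x3) = max(a, b) on (0.52, 0.70) = 0.70
  → value = 0.7000
|0.9078 − 0.7000| = 0.208

0.208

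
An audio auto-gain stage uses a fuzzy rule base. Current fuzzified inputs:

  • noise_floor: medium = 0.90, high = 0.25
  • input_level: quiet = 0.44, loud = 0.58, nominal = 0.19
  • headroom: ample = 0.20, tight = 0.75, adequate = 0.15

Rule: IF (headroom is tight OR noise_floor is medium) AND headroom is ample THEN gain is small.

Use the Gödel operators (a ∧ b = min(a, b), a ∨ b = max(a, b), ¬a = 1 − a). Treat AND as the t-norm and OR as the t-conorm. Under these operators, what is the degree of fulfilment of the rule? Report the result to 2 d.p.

0.20

firing strength: (tight=0.75 OR medium=0.90) = 0.90; AND[min(a, b)] with ample=0.20 → w = 0.20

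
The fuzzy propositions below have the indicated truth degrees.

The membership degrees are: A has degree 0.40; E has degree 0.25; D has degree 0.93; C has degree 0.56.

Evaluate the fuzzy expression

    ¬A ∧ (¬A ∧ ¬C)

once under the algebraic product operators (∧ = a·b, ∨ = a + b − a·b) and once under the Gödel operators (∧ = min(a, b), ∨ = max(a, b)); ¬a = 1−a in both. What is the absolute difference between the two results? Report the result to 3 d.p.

Under algebraic product:
  ¬A = 1 − 0.4000 = 0.6000
  ¬A = 1 − 0.4000 = 0.6000
  ¬C = 1 − 0.5600 = 0.4400
  ¬A ∧ ¬C = a·b on (0.6000, 0.4400) = 0.2640
  ¬A ∧ (¬A ∧ ¬C) = a·b on (0.6000, 0.2640) = 0.1584
  → value = 0.1584
Under Gödel:
  ¬A = 1 − 0.40 = 0.60
  ¬A = 1 − 0.40 = 0.60
  ¬C = 1 − 0.56 = 0.44
  ¬A ∧ ¬C = min(a, b) on (0.60, 0.44) = 0.44
  ¬A ∧ (¬A ∧ ¬C) = min(a, b) on (0.60, 0.44) = 0.44
  → value = 0.4400
|0.1584 − 0.4400| = 0.282

0.282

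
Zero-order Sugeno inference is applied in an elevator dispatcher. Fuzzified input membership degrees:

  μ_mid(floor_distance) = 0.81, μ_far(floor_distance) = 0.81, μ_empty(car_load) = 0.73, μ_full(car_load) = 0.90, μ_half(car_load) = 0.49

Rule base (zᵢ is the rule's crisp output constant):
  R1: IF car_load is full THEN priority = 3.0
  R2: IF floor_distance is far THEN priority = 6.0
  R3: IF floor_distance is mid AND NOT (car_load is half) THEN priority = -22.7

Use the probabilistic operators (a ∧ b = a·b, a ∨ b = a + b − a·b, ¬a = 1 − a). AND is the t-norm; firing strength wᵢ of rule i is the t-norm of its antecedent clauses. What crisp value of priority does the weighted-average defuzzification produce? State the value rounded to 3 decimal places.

-0.856

R1 (z=3.0): full=0.90 → w = 0.9000
R2 (z=6.0): far=0.81 → w = 0.8100
R3 (z=-22.7): mid=0.81, ¬half=1−0.49=0.51; AND[a·b] → w = 0.4131
Weighted average = (0.9000·3.0 + 0.8100·6.0 + 0.4131·-22.7) / (0.9000 + 0.8100 + 0.4131)
  = -1.8174 / 2.1231 = -0.856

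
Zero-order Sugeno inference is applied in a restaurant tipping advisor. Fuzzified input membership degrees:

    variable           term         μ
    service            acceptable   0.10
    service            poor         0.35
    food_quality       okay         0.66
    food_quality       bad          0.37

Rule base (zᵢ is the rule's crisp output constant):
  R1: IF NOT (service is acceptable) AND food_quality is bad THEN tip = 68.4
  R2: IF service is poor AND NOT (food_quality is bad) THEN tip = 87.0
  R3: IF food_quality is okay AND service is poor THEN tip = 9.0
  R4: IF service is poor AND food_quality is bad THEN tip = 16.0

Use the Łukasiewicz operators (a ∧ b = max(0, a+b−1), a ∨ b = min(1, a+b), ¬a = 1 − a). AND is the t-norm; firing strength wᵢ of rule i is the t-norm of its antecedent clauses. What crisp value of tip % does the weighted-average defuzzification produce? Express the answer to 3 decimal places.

R1 (z=68.4): ¬acceptable=1−0.10=0.90, bad=0.37; AND[max(0, a+b−1)] → w = 0.27
R2 (z=87.0): poor=0.35, ¬bad=1−0.37=0.63; AND[max(0, a+b−1)] → w = 0.00
R3 (z=9.0): okay=0.66, poor=0.35; AND[max(0, a+b−1)] → w = 0.01
R4 (z=16.0): poor=0.35, bad=0.37; AND[max(0, a+b−1)] → w = 0.00
Weighted average = (0.27·68.4 + 0.00·87.0 + 0.01·9.0 + 0.00·16.0) / (0.27 + 0.00 + 0.01 + 0.00)
  = 18.5580 / 0.2800 = 66.279

66.279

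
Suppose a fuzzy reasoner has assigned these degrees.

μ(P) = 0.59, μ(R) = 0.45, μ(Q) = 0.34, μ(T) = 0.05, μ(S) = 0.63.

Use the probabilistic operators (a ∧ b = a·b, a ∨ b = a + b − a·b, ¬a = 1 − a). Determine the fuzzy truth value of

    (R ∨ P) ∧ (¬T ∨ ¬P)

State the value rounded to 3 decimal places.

0.752

R ∨ P = a + b − a·b on (0.4500, 0.5900) = 0.7745
¬T = 1 − 0.0500 = 0.9500
¬P = 1 − 0.5900 = 0.4100
¬T ∨ ¬P = a + b − a·b on (0.9500, 0.4100) = 0.9705
(R ∨ P) ∧ (¬T ∨ ¬P) = a·b on (0.7745, 0.9705) = 0.7517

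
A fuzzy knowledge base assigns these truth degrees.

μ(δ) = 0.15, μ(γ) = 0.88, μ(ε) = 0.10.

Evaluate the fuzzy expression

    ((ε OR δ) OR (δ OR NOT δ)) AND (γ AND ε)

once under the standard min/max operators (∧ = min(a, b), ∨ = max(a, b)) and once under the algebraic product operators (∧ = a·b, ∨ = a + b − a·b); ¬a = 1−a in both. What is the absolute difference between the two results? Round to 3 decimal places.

0.021

Under standard min/max:
  ε OR δ = max(a, b) on (0.10, 0.15) = 0.15
  NOT δ = 1 − 0.15 = 0.85
  δ OR NOT δ = max(a, b) on (0.15, 0.85) = 0.85
  (ε OR δ) OR (δ OR NOT δ) = max(a, b) on (0.15, 0.85) = 0.85
  γ AND ε = min(a, b) on (0.88, 0.10) = 0.10
  ((ε OR δ) OR (δ OR NOT δ)) AND (γ AND ε) = min(a, b) on (0.85, 0.10) = 0.10
  → value = 0.1000
Under algebraic product:
  ε OR δ = a + b − a·b on (0.1000, 0.1500) = 0.2350
  NOT δ = 1 − 0.1500 = 0.8500
  δ OR NOT δ = a + b − a·b on (0.1500, 0.8500) = 0.8725
  (ε OR δ) OR (δ OR NOT δ) = a + b − a·b on (0.2350, 0.8725) = 0.9025
  γ AND ε = a·b on (0.8800, 0.1000) = 0.0880
  ((ε OR δ) OR (δ OR NOT δ)) AND (γ AND ε) = a·b on (0.9025, 0.0880) = 0.0794
  → value = 0.0794
|0.1000 − 0.0794| = 0.021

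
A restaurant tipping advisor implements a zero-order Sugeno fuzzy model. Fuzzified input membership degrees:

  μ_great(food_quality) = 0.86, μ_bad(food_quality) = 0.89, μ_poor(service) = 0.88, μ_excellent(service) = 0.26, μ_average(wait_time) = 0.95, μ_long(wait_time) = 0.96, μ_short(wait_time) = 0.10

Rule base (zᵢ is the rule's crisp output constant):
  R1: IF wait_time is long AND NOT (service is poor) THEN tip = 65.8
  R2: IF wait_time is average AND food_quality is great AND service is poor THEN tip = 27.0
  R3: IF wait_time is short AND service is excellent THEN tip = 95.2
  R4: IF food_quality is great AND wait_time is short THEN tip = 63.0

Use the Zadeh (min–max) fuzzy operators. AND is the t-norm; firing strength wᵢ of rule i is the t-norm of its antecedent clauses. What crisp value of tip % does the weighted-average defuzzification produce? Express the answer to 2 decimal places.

39.78

R1 (z=65.8): long=0.96, ¬poor=1−0.88=0.12; AND[min(a, b)] → w = 0.12
R2 (z=27.0): average=0.95, great=0.86, poor=0.88; AND[min(a, b)] → w = 0.86
R3 (z=95.2): short=0.10, excellent=0.26; AND[min(a, b)] → w = 0.10
R4 (z=63.0): great=0.86, short=0.10; AND[min(a, b)] → w = 0.10
Weighted average = (0.12·65.8 + 0.86·27.0 + 0.10·95.2 + 0.10·63.0) / (0.12 + 0.86 + 0.10 + 0.10)
  = 46.9360 / 1.1800 = 39.78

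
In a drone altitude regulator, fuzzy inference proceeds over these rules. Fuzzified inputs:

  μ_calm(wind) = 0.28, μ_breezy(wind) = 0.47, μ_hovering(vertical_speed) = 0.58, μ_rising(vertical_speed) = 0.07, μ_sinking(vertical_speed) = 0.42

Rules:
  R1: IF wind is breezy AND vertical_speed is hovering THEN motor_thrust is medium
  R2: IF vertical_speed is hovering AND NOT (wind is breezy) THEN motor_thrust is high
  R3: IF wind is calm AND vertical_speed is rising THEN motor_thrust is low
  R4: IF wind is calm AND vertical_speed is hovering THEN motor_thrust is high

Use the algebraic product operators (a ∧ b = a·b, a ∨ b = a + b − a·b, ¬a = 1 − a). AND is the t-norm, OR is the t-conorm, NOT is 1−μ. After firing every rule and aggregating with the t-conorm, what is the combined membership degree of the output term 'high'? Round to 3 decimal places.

0.420

R1: breezy=0.47, hovering=0.58; AND[a·b] → w = 0.2726
R2: hovering=0.58, ¬breezy=1−0.47=0.53; AND[a·b] → w = 0.3074
R3: calm=0.28, rising=0.07; AND[a·b] → w = 0.0196
R4: calm=0.28, hovering=0.58; AND[a·b] → w = 0.1624
Rules with consequent 'high': {R2, R4} → strengths 0.3074, 0.1624
Aggregate via t-conorm [a + b − a·b]: 0.4199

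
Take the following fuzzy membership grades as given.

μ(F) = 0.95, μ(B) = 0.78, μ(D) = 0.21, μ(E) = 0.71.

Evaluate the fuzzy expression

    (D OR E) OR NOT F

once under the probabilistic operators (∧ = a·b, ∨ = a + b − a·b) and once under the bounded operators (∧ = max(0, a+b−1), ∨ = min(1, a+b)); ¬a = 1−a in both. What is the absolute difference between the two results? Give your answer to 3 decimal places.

Under probabilistic:
  D OR E = a + b − a·b on (0.2100, 0.7100) = 0.7709
  NOT F = 1 − 0.9500 = 0.0500
  (D OR E) OR NOT F = a + b − a·b on (0.7709, 0.0500) = 0.7824
  → value = 0.7824
Under bounded:
  D OR E = min(1, a+b) on (0.21, 0.71) = 0.92
  NOT F = 1 − 0.95 = 0.05
  (D OR E) OR NOT F = min(1, a+b) on (0.92, 0.05) = 0.97
  → value = 0.9700
|0.7824 − 0.9700| = 0.188

0.188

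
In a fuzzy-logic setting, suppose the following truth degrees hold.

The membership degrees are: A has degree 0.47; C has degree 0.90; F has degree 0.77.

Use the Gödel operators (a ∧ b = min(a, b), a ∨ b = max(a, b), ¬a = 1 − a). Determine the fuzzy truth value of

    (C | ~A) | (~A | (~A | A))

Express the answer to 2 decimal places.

0.90

~A = 1 − 0.47 = 0.53
C | ~A = max(a, b) on (0.90, 0.53) = 0.90
~A = 1 − 0.47 = 0.53
~A = 1 − 0.47 = 0.53
~A | A = max(a, b) on (0.53, 0.47) = 0.53
~A | (~A | A) = max(a, b) on (0.53, 0.53) = 0.53
(C | ~A) | (~A | (~A | A)) = max(a, b) on (0.90, 0.53) = 0.90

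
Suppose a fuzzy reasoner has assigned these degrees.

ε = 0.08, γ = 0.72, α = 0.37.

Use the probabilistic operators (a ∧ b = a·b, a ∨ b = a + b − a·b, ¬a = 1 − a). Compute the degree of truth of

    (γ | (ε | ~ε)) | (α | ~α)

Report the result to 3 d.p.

~ε = 1 − 0.0800 = 0.9200
ε | ~ε = a + b − a·b on (0.0800, 0.9200) = 0.9264
γ | (ε | ~ε) = a + b − a·b on (0.7200, 0.9264) = 0.9794
~α = 1 − 0.3700 = 0.6300
α | ~α = a + b − a·b on (0.3700, 0.6300) = 0.7669
(γ | (ε | ~ε)) | (α | ~α) = a + b − a·b on (0.9794, 0.7669) = 0.9952

0.995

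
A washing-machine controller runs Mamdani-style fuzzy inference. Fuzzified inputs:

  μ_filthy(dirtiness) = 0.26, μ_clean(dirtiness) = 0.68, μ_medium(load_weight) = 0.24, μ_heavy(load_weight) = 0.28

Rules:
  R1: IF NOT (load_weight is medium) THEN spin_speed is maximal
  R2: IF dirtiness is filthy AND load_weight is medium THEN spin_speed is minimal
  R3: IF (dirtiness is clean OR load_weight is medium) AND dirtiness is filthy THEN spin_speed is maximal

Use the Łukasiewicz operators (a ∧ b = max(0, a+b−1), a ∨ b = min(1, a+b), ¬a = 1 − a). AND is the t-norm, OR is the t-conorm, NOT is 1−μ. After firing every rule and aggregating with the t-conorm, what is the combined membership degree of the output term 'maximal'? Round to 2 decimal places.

0.94

R1: ¬medium=1−0.24=0.76 → w = 0.76
R2: filthy=0.26, medium=0.24; AND[max(0, a+b−1)] → w = 0.00
R3: (clean=0.68 OR medium=0.24) = 0.92; AND[max(0, a+b−1)] with filthy=0.26 → w = 0.18
Rules with consequent 'maximal': {R1, R3} → strengths 0.76, 0.18
Aggregate via t-conorm [min(1, a+b)]: 0.94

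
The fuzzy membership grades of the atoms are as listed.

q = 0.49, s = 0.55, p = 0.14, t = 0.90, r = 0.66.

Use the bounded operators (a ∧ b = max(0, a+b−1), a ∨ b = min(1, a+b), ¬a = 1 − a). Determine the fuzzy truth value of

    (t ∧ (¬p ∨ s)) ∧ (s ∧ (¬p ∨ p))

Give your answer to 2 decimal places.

¬p = 1 − 0.14 = 0.86
¬p ∨ s = min(1, a+b) on (0.86, 0.55) = 1.00
t ∧ (¬p ∨ s) = max(0, a+b−1) on (0.90, 1.00) = 0.90
¬p = 1 − 0.14 = 0.86
¬p ∨ p = min(1, a+b) on (0.86, 0.14) = 1.00
s ∧ (¬p ∨ p) = max(0, a+b−1) on (0.55, 1.00) = 0.55
(t ∧ (¬p ∨ s)) ∧ (s ∧ (¬p ∨ p)) = max(0, a+b−1) on (0.90, 0.55) = 0.45

0.45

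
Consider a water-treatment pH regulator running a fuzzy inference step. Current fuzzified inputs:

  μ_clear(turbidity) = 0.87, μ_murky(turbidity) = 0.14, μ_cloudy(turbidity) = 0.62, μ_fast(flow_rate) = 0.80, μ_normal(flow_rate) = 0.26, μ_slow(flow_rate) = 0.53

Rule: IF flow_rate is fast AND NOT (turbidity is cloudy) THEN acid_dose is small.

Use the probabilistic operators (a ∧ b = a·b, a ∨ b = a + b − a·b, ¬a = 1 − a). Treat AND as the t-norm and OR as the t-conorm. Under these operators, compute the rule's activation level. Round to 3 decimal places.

0.304

firing strength: fast=0.80, ¬cloudy=1−0.62=0.38; AND[a·b] → w = 0.3040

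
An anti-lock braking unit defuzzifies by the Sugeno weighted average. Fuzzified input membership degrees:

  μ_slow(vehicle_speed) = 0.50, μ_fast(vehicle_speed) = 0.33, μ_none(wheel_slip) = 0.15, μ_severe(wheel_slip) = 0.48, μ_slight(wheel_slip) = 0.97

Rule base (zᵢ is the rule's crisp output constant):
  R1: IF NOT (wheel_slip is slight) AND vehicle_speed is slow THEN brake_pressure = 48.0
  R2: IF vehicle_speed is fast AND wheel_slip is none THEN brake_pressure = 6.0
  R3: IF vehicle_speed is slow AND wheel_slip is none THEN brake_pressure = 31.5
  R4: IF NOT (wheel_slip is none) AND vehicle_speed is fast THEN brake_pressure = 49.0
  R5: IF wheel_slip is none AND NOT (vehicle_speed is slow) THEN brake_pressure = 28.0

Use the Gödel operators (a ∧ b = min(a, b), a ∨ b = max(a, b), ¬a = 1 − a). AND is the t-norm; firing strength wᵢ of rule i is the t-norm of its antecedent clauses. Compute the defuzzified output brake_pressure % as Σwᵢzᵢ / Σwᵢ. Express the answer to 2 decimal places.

R1 (z=48.0): ¬slight=1−0.97=0.03, slow=0.50; AND[min(a, b)] → w = 0.03
R2 (z=6.0): fast=0.33, none=0.15; AND[min(a, b)] → w = 0.15
R3 (z=31.5): slow=0.50, none=0.15; AND[min(a, b)] → w = 0.15
R4 (z=49.0): ¬none=1−0.15=0.85, fast=0.33; AND[min(a, b)] → w = 0.33
R5 (z=28.0): none=0.15, ¬slow=1−0.50=0.50; AND[min(a, b)] → w = 0.15
Weighted average = (0.03·48.0 + 0.15·6.0 + 0.15·31.5 + 0.33·49.0 + 0.15·28.0) / (0.03 + 0.15 + 0.15 + 0.33 + 0.15)
  = 27.4350 / 0.8100 = 33.87

33.87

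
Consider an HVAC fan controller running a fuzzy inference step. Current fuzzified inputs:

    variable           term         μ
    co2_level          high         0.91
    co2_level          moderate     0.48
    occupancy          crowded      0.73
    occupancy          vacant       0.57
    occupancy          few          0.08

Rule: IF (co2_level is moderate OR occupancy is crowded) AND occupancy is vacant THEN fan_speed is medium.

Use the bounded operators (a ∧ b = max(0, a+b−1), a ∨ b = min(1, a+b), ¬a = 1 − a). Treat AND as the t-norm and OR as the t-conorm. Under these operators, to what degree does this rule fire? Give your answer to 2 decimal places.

0.57

firing strength: (moderate=0.48 OR crowded=0.73) = 1.00; AND[max(0, a+b−1)] with vacant=0.57 → w = 0.57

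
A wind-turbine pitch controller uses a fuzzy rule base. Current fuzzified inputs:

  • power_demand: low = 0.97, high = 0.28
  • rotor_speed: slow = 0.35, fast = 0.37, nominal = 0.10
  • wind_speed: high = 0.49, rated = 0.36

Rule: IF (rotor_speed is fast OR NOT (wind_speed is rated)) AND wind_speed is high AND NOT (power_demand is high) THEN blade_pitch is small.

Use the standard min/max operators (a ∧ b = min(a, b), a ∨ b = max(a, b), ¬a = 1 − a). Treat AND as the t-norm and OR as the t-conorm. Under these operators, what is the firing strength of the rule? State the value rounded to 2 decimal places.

0.49

firing strength: (fast=0.37 OR ¬rated=1−0.36=0.64) = 0.64; AND[min(a, b)] with high=0.49, ¬high=1−0.28=0.72 → w = 0.49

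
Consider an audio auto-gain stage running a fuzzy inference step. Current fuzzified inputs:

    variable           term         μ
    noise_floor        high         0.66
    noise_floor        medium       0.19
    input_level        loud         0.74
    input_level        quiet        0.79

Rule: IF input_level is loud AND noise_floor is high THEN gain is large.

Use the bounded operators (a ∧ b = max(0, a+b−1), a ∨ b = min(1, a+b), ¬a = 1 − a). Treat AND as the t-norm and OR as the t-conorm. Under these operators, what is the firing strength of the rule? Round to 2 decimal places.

0.40

firing strength: loud=0.74, high=0.66; AND[max(0, a+b−1)] → w = 0.40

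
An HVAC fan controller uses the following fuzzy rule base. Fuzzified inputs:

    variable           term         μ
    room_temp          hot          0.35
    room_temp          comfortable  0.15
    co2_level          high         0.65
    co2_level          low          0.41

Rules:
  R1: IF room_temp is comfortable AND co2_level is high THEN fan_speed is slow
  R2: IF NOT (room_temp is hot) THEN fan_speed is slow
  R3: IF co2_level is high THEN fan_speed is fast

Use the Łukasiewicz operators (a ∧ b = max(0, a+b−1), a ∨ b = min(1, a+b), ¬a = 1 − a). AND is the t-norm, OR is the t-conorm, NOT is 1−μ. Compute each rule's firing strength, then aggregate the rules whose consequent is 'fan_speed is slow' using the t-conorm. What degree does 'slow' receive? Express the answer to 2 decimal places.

R1: comfortable=0.15, high=0.65; AND[max(0, a+b−1)] → w = 0.00
R2: ¬hot=1−0.35=0.65 → w = 0.65
R3: high=0.65 → w = 0.65
Rules with consequent 'slow': {R1, R2} → strengths 0.00, 0.65
Aggregate via t-conorm [min(1, a+b)]: 0.65

0.65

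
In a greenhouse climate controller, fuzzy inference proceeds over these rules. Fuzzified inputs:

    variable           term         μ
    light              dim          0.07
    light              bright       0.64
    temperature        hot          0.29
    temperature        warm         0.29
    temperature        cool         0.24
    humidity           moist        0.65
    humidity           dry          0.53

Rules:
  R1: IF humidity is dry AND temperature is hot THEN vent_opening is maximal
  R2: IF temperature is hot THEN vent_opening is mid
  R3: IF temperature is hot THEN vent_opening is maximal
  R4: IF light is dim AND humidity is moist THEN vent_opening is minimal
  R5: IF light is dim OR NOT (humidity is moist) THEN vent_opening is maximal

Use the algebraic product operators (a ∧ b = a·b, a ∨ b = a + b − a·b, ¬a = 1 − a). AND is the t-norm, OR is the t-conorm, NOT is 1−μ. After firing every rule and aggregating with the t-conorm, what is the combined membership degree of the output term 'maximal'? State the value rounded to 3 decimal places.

R1: dry=0.53, hot=0.29; AND[a·b] → w = 0.1537
R2: hot=0.29 → w = 0.2900
R3: hot=0.29 → w = 0.2900
R4: dim=0.07, moist=0.65; AND[a·b] → w = 0.0455
R5: dim=0.07, ¬moist=1−0.65=0.35; OR[a + b − a·b] → w = 0.3955
Rules with consequent 'maximal': {R1, R3, R5} → strengths 0.1537, 0.2900, 0.3955
Aggregate via t-conorm [a + b − a·b]: 0.6368

0.637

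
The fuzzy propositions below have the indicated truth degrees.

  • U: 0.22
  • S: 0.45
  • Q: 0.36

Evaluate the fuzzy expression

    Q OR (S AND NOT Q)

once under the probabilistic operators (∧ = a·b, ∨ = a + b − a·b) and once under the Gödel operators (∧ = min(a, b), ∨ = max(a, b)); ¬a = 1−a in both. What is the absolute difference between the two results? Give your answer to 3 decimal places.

0.094

Under probabilistic:
  NOT Q = 1 − 0.3600 = 0.6400
  S AND NOT Q = a·b on (0.4500, 0.6400) = 0.2880
  Q OR (S AND NOT Q) = a + b − a·b on (0.3600, 0.2880) = 0.5443
  → value = 0.5443
Under Gödel:
  NOT Q = 1 − 0.36 = 0.64
  S AND NOT Q = min(a, b) on (0.45, 0.64) = 0.45
  Q OR (S AND NOT Q) = max(a, b) on (0.36, 0.45) = 0.45
  → value = 0.4500
|0.5443 − 0.4500| = 0.094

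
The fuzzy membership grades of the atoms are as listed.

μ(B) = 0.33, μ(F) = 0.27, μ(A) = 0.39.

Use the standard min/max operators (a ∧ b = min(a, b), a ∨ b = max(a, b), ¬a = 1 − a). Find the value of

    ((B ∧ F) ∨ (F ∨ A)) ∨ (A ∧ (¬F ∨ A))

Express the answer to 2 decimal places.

0.39

B ∧ F = min(a, b) on (0.33, 0.27) = 0.27
F ∨ A = max(a, b) on (0.27, 0.39) = 0.39
(B ∧ F) ∨ (F ∨ A) = max(a, b) on (0.27, 0.39) = 0.39
¬F = 1 − 0.27 = 0.73
¬F ∨ A = max(a, b) on (0.73, 0.39) = 0.73
A ∧ (¬F ∨ A) = min(a, b) on (0.39, 0.73) = 0.39
((B ∧ F) ∨ (F ∨ A)) ∨ (A ∧ (¬F ∨ A)) = max(a, b) on (0.39, 0.39) = 0.39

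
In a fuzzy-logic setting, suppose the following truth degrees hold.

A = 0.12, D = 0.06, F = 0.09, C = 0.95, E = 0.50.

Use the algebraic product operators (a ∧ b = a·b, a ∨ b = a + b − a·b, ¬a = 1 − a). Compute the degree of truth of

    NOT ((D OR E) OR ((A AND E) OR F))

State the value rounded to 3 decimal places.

0.402

D OR E = a + b − a·b on (0.0600, 0.5000) = 0.5300
A AND E = a·b on (0.1200, 0.5000) = 0.0600
(A AND E) OR F = a + b − a·b on (0.0600, 0.0900) = 0.1446
(D OR E) OR ((A AND E) OR F) = a + b − a·b on (0.5300, 0.1446) = 0.5980
NOT ((D OR E) OR ((A AND E) OR F)) = 1 − 0.5980 = 0.4020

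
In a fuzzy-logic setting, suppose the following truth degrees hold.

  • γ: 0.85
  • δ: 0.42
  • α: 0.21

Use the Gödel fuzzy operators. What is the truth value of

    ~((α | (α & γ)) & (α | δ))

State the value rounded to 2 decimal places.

0.79

α & γ = min(a, b) on (0.21, 0.85) = 0.21
α | (α & γ) = max(a, b) on (0.21, 0.21) = 0.21
α | δ = max(a, b) on (0.21, 0.42) = 0.42
(α | (α & γ)) & (α | δ) = min(a, b) on (0.21, 0.42) = 0.21
~((α | (α & γ)) & (α | δ)) = 1 − 0.21 = 0.79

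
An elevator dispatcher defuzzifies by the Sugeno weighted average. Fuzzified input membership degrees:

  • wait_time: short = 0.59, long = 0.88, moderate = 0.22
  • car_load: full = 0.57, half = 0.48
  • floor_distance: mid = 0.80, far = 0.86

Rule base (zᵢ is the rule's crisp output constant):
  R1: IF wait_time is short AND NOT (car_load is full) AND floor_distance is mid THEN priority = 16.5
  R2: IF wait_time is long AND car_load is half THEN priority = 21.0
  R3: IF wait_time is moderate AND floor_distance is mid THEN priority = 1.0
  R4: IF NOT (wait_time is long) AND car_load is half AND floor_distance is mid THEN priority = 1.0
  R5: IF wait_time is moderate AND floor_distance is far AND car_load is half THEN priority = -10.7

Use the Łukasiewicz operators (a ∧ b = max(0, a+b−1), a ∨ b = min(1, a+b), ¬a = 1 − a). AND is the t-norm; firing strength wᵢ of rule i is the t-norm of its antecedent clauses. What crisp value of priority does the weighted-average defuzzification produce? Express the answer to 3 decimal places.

19.947

R1 (z=16.5): short=0.59, ¬full=1−0.57=0.43, mid=0.80; AND[max(0, a+b−1)] → w = 0.00
R2 (z=21.0): long=0.88, half=0.48; AND[max(0, a+b−1)] → w = 0.36
R3 (z=1.0): moderate=0.22, mid=0.80; AND[max(0, a+b−1)] → w = 0.02
R4 (z=1.0): ¬long=1−0.88=0.12, half=0.48, mid=0.80; AND[max(0, a+b−1)] → w = 0.00
R5 (z=-10.7): moderate=0.22, far=0.86, half=0.48; AND[max(0, a+b−1)] → w = 0.00
Weighted average = (0.00·16.5 + 0.36·21.0 + 0.02·1.0 + 0.00·1.0 + 0.00·-10.7) / (0.00 + 0.36 + 0.02 + 0.00 + 0.00)
  = 7.5800 / 0.3800 = 19.947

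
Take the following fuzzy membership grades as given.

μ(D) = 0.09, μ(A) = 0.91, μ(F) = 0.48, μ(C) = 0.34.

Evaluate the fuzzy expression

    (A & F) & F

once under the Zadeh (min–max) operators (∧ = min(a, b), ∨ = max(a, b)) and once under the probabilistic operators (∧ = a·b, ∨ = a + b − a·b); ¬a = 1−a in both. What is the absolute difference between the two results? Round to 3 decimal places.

Under Zadeh (min–max):
  A & F = min(a, b) on (0.91, 0.48) = 0.48
  (A & F) & F = min(a, b) on (0.48, 0.48) = 0.48
  → value = 0.4800
Under probabilistic:
  A & F = a·b on (0.9100, 0.4800) = 0.4368
  (A & F) & F = a·b on (0.4368, 0.4800) = 0.2097
  → value = 0.2097
|0.4800 − 0.2097| = 0.270

0.270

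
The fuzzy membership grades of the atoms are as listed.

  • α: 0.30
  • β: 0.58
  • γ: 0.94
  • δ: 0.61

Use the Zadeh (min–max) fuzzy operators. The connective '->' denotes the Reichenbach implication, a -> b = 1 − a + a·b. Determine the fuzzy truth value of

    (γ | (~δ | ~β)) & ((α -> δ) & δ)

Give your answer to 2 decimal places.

~δ = 1 − 0.61 = 0.39
~β = 1 − 0.58 = 0.42
~δ | ~β = max(a, b) on (0.39, 0.42) = 0.42
γ | (~δ | ~β) = max(a, b) on (0.94, 0.42) = 0.94
α -> δ  [Reichenbach: 1 − a + a·b] with a=0.30, b=0.61 → 0.88
(α -> δ) & δ = min(a, b) on (0.88, 0.61) = 0.61
(γ | (~δ | ~β)) & ((α -> δ) & δ) = min(a, b) on (0.94, 0.61) = 0.61

0.61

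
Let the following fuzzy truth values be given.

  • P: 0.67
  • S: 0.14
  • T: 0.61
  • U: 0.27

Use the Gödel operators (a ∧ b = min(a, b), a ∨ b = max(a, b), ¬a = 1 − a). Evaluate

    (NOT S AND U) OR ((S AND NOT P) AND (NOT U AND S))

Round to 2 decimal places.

NOT S = 1 − 0.14 = 0.86
NOT S AND U = min(a, b) on (0.86, 0.27) = 0.27
NOT P = 1 − 0.67 = 0.33
S AND NOT P = min(a, b) on (0.14, 0.33) = 0.14
NOT U = 1 − 0.27 = 0.73
NOT U AND S = min(a, b) on (0.73, 0.14) = 0.14
(S AND NOT P) AND (NOT U AND S) = min(a, b) on (0.14, 0.14) = 0.14
(NOT S AND U) OR ((S AND NOT P) AND (NOT U AND S)) = max(a, b) on (0.27, 0.14) = 0.27

0.27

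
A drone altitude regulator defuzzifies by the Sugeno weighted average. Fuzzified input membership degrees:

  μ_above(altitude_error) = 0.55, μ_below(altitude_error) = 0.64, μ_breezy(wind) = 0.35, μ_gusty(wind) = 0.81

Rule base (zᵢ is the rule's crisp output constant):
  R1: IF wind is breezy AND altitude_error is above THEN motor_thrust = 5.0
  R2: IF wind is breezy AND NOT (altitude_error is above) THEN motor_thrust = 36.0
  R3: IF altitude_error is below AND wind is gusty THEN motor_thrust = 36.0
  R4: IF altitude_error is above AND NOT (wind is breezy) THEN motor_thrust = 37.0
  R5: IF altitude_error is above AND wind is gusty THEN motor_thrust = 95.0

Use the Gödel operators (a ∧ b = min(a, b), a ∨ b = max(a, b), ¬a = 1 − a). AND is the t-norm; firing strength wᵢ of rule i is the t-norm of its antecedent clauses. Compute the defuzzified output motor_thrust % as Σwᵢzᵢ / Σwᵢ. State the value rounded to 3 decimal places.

R1 (z=5.0): breezy=0.35, above=0.55; AND[min(a, b)] → w = 0.35
R2 (z=36.0): breezy=0.35, ¬above=1−0.55=0.45; AND[min(a, b)] → w = 0.35
R3 (z=36.0): below=0.64, gusty=0.81; AND[min(a, b)] → w = 0.64
R4 (z=37.0): above=0.55, ¬breezy=1−0.35=0.65; AND[min(a, b)] → w = 0.55
R5 (z=95.0): above=0.55, gusty=0.81; AND[min(a, b)] → w = 0.55
Weighted average = (0.35·5.0 + 0.35·36.0 + 0.64·36.0 + 0.55·37.0 + 0.55·95.0) / (0.35 + 0.35 + 0.64 + 0.55 + 0.55)
  = 109.9900 / 2.4400 = 45.078

45.078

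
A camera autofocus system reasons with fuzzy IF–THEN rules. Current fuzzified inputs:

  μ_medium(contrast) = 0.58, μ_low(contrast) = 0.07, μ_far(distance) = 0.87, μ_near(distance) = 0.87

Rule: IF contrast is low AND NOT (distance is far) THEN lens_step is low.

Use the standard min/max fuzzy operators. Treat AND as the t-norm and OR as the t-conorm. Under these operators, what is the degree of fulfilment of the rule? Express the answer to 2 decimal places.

0.07

firing strength: low=0.07, ¬far=1−0.87=0.13; AND[min(a, b)] → w = 0.07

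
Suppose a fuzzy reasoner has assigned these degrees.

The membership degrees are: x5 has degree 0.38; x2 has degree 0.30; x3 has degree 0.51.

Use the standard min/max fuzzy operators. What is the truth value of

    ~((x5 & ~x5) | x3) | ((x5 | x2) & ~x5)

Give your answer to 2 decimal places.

~x5 = 1 − 0.38 = 0.62
x5 & ~x5 = min(a, b) on (0.38, 0.62) = 0.38
(x5 & ~x5) | x3 = max(a, b) on (0.38, 0.51) = 0.51
~((x5 & ~x5) | x3) = 1 − 0.51 = 0.49
x5 | x2 = max(a, b) on (0.38, 0.30) = 0.38
~x5 = 1 − 0.38 = 0.62
(x5 | x2) & ~x5 = min(a, b) on (0.38, 0.62) = 0.38
~((x5 & ~x5) | x3) | ((x5 | x2) & ~x5) = max(a, b) on (0.49, 0.38) = 0.49

0.49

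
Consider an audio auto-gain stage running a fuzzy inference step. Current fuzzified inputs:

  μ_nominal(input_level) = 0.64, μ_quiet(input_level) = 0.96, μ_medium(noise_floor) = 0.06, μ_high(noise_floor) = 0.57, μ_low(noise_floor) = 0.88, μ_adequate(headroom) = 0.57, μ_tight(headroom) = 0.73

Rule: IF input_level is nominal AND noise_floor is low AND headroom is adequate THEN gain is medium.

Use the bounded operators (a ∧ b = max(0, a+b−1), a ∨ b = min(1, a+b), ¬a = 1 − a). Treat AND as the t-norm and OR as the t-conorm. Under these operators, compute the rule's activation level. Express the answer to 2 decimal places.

firing strength: nominal=0.64, low=0.88, adequate=0.57; AND[max(0, a+b−1)] → w = 0.09

0.09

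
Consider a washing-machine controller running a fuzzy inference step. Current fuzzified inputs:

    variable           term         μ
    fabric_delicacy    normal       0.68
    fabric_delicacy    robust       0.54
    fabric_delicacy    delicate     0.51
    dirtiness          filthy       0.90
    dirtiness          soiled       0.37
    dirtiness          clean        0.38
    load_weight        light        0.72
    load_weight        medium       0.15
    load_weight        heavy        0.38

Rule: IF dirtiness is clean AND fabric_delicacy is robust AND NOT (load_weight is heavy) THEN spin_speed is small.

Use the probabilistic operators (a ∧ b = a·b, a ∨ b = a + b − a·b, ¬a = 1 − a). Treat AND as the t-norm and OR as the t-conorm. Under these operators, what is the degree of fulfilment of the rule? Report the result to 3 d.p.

0.127

firing strength: clean=0.38, robust=0.54, ¬heavy=1−0.38=0.62; AND[a·b] → w = 0.1272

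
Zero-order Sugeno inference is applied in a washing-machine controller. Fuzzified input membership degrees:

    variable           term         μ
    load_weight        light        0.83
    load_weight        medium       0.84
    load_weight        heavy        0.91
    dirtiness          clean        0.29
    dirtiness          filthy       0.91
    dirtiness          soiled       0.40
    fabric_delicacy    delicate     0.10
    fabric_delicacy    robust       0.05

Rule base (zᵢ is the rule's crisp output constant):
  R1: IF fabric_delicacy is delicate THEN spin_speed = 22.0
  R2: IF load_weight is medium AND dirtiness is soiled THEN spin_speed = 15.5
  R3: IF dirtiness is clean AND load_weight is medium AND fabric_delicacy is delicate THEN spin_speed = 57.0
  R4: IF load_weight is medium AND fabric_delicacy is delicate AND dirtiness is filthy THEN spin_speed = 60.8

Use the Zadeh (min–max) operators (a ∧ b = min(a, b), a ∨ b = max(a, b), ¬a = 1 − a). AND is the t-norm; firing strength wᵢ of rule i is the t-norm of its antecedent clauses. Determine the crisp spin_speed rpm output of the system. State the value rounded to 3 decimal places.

28.829

R1 (z=22.0): delicate=0.10 → w = 0.10
R2 (z=15.5): medium=0.84, soiled=0.40; AND[min(a, b)] → w = 0.40
R3 (z=57.0): clean=0.29, medium=0.84, delicate=0.10; AND[min(a, b)] → w = 0.10
R4 (z=60.8): medium=0.84, delicate=0.10, filthy=0.91; AND[min(a, b)] → w = 0.10
Weighted average = (0.10·22.0 + 0.40·15.5 + 0.10·57.0 + 0.10·60.8) / (0.10 + 0.40 + 0.10 + 0.10)
  = 20.1800 / 0.7000 = 28.829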